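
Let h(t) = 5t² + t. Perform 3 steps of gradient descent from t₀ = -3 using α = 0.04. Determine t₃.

-0.7264

h′(t) = 10t + 1
t₁ = -3 − 0.04·(-29) = -1.84
t₂ = -1.84 − 0.04·(-17.4) = -1.144
t₃ = -1.144 − 0.04·(-10.44) = -0.7264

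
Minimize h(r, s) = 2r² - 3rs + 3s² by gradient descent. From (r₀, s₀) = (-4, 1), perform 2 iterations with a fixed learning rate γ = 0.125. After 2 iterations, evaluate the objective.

∇h = (4r - 3s, -3r + 6s)
Step 1: at (-4, 1), ∇h = (-19, 18) → (-4, 1) − 0.125·(-19, 18) = (-1.625, -1.25)
Step 2: at (-1.625, -1.25), ∇h = (-2.75, -2.625) → (-1.625, -1.25) − 0.125·(-2.75, -2.625) = (-1.28125, -0.921875)
h(-1.28125, -0.921875) = 2.289306640625

2.289306640625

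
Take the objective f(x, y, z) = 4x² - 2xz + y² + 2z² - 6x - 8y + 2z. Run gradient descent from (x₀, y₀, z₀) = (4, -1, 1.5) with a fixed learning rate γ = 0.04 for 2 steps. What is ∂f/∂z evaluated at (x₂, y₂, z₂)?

2.7968

∇f = (8x - 2z - 6, 2y - 8, -2x + 4z + 2)
(x₁, y₁, z₁) = (4, -1, 1.5) − 0.04·(23, -10, 0) = (3.08, -0.6, 1.5)
(x₂, y₂, z₂) = (3.08, -0.6, 1.5) − 0.04·(15.64, -9.2, 1.84) = (2.4544, -0.232, 1.4264)
∂f/∂z at (2.4544, -0.232, 1.4264) = 2.7968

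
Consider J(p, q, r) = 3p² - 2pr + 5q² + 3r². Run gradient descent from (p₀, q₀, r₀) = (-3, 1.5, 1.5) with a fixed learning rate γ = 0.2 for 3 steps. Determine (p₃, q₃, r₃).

∇J = (6p - 2r, 10q, -2p + 6r)
Step 1: at (-3, 1.5, 1.5), ∇J = (-21, 15, 15) → (-3, 1.5, 1.5) − 0.2·(-21, 15, 15) = (1.2, -1.5, -1.5)
Step 2: at (1.2, -1.5, -1.5), ∇J = (10.2, -15, -11.4) → (1.2, -1.5, -1.5) − 0.2·(10.2, -15, -11.4) = (-0.84, 1.5, 0.78)
Step 3: at (-0.84, 1.5, 0.78), ∇J = (-6.6, 15, 6.36) → (-0.84, 1.5, 0.78) − 0.2·(-6.6, 15, 6.36) = (0.48, -1.5, -0.492)

(0.48, -1.5, -0.492)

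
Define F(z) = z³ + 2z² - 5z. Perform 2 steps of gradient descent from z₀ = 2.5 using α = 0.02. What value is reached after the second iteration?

F′(z) = 3z² + 4z - 5
Step 1: F′(2.5) = 23.75; z₁ = 2.5 − 0.02·23.75 = 2.025
Step 2: F′(2.025) = 15.401875; z₂ = 2.025 − 0.02·15.401875 = 1.7169625

1.7169625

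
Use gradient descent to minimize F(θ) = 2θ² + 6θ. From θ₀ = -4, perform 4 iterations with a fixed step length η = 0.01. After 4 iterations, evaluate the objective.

4.51736973729792

F′(θ) = 4θ + 6
Step 1: F′(-4) = -10; θ₁ = -4 − 0.01·(-10) = -3.9
Step 2: F′(-3.9) = -9.6; θ₂ = -3.9 − 0.01·(-9.6) = -3.804
Step 3: F′(-3.804) = -9.216; θ₃ = -3.804 − 0.01·(-9.216) = -3.71184
Step 4: F′(-3.71184) = -8.84736; θ₄ = -3.71184 − 0.01·(-8.84736) = -3.6233664
F(-3.6233664) = 4.51736973729792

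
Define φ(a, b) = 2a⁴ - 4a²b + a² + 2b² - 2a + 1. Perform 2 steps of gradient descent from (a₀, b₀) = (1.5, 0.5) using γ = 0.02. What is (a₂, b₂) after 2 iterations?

(0.97558144, 0.678688)

∇φ = (8a³ - 8ab + 2a - 2, -4a² + 4b)
Step 1: at (1.5, 0.5), ∇φ = (22, -7) → (1.5, 0.5) − 0.02·(22, -7) = (1.06, 0.64)
Step 2: at (1.06, 0.64), ∇φ = (4.220928, -1.9344) → (1.06, 0.64) − 0.02·(4.220928, -1.9344) = (0.97558144, 0.678688)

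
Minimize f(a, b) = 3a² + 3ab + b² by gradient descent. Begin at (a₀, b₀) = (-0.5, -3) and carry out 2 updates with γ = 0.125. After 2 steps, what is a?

1.0234375

∇f = (6a + 3b, 3a + 2b)
(a₁, b₁) = (-0.5, -3) − 0.125·(-12, -7.5) = (1, -2.0625)
(a₂, b₂) = (1, -2.0625) − 0.125·(-0.1875, -1.125) = (1.0234375, -1.921875)
a = 1.0234375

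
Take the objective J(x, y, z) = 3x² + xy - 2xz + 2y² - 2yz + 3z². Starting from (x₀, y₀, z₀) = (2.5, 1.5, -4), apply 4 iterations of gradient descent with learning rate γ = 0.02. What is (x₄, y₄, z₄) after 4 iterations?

(1.02281832, 0.5082012, -2.0239632)

∇J = (6x + y - 2z, x + 4y - 2z, -2x - 2y + 6z)
Step 1: at (2.5, 1.5, -4), ∇J = (24.5, 16.5, -32) → (2.5, 1.5, -4) − 0.02·(24.5, 16.5, -32) = (2.01, 1.17, -3.36)
Step 2: at (2.01, 1.17, -3.36), ∇J = (19.95, 13.41, -26.52) → (2.01, 1.17, -3.36) − 0.02·(19.95, 13.41, -26.52) = (1.611, 0.9018, -2.8296)
Step 3: at (1.611, 0.9018, -2.8296), ∇J = (16.227, 10.8774, -22.0032) → (1.611, 0.9018, -2.8296) − 0.02·(16.227, 10.8774, -22.0032) = (1.28646, 0.684252, -2.389536)
Step 4: at (1.28646, 0.684252, -2.389536), ∇J = (13.182084, 8.80254, -18.27864) → (1.28646, 0.684252, -2.389536) − 0.02·(13.182084, 8.80254, -18.27864) = (1.02281832, 0.5082012, -2.0239632)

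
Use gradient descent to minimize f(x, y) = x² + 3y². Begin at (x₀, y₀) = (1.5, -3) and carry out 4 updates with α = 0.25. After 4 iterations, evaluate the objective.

∇f = (2x, 6y)
Step 1: at (1.5, -3), ∇f = (3, -18) → (1.5, -3) − 0.25·(3, -18) = (0.75, 1.5)
Step 2: at (0.75, 1.5), ∇f = (1.5, 9) → (0.75, 1.5) − 0.25·(1.5, 9) = (0.375, -0.75)
Step 3: at (0.375, -0.75), ∇f = (0.75, -4.5) → (0.375, -0.75) − 0.25·(0.75, -4.5) = (0.1875, 0.375)
Step 4: at (0.1875, 0.375), ∇f = (0.375, 2.25) → (0.1875, 0.375) − 0.25·(0.375, 2.25) = (0.09375, -0.1875)
f(0.09375, -0.1875) = 0.1142578125

0.1142578125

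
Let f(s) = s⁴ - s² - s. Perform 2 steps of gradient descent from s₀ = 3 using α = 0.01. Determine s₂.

f′(s) = 4s³ - 2s - 1
s₁ = 3 − 0.01·101 = 1.99
s₂ = 1.99 − 0.01·26.542396 = 1.72457604

1.72457604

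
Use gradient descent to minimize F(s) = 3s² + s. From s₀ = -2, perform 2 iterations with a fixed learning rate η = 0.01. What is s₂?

-1.7866

F′(s) = 6s + 1
Step 1: F′(-2) = -11; s₁ = -2 − 0.01·(-11) = -1.89
Step 2: F′(-1.89) = -10.34; s₂ = -1.89 − 0.01·(-10.34) = -1.7866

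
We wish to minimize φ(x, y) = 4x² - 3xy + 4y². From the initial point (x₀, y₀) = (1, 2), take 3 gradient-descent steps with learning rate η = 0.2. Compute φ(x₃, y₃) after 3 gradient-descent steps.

8.211456

∇φ = (8x - 3y, -3x + 8y)
(x₁, y₁) = (1, 2) − 0.2·(2, 13) = (0.6, -0.6)
(x₂, y₂) = (0.6, -0.6) − 0.2·(6.6, -6.6) = (-0.72, 0.72)
(x₃, y₃) = (-0.72, 0.72) − 0.2·(-7.92, 7.92) = (0.864, -0.864)
φ(0.864, -0.864) = 8.211456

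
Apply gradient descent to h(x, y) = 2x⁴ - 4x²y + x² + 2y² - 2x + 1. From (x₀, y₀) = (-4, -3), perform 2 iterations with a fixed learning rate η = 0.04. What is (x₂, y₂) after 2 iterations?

(-2827.14510336, 68.724544)

∇h = (8x³ - 8xy + 2x - 2, -4x² + 4y)
(x₁, y₁) = (-4, -3) − 0.04·(-618, -76) = (20.72, 0.04)
(x₂, y₂) = (20.72, 0.04) − 0.04·(71196.627584, -1717.1136) = (-2827.14510336, 68.724544)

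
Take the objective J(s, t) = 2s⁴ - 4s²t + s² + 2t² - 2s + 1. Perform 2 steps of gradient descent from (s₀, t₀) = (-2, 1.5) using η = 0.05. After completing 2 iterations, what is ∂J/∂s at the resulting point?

∇J = (8s³ - 8st + 2s - 2, -4s² + 4t)
Step 1: at (-2, 1.5), ∇J = (-46, -10) → (-2, 1.5) − 0.05·(-46, -10) = (0.3, 2)
Step 2: at (0.3, 2), ∇J = (-5.984, 7.64) → (0.3, 2) − 0.05·(-5.984, 7.64) = (0.5992, 1.618)
∂J/∂s at (0.5992, 1.618) = -6.836547588096

-6.836547588096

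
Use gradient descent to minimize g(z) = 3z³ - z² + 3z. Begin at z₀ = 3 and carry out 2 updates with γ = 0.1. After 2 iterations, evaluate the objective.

g′(z) = 9z² - 2z + 3
Step 1: g′(3) = 78; z₁ = 3 − 0.1·78 = -4.8
Step 2: g′(-4.8) = 219.96; z₂ = -4.8 − 0.1·219.96 = -26.796
g(-26.796) = -58519.056835008

-58519.056835008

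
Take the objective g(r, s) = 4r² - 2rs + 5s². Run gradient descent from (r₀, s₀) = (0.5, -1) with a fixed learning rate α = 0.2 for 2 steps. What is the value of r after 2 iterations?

0.9

∇g = (8r - 2s, -2r + 10s)
(r₁, s₁) = (0.5, -1) − 0.2·(6, -11) = (-0.7, 1.2)
(r₂, s₂) = (-0.7, 1.2) − 0.2·(-8, 13.4) = (0.9, -1.48)
r = 0.9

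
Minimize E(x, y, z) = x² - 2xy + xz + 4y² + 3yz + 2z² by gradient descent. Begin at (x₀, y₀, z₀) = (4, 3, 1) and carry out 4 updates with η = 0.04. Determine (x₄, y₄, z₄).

∇E = (2x - 2y + z, -2x + 8y + 3z, x + 3y + 4z)
(x₁, y₁, z₁) = (4, 3, 1) − 0.04·(3, 19, 17) = (3.88, 2.24, 0.32)
(x₂, y₂, z₂) = (3.88, 2.24, 0.32) − 0.04·(3.6, 11.12, 11.88) = (3.736, 1.7952, -0.1552)
(x₃, y₃, z₃) = (3.736, 1.7952, -0.1552) − 0.04·(3.7264, 6.424, 8.5008) = (3.586944, 1.53824, -0.495232)
(x₄, y₄, z₄) = (3.586944, 1.53824, -0.495232) − 0.04·(3.602176, 3.646336, 6.220736) = (3.44285696, 1.39238656, -0.74406144)

(3.44285696, 1.39238656, -0.74406144)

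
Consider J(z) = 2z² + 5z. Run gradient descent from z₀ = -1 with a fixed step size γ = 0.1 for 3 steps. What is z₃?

-1.196

J′(z) = 4z + 5
z₁ = -1 − 0.1·1 = -1.1
z₂ = -1.1 − 0.1·0.6 = -1.16
z₃ = -1.16 − 0.1·0.36 = -1.196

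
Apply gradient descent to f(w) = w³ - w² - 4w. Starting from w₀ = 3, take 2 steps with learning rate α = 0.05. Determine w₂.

1.871625

f′(w) = 3w² - 2w - 4
Step 1: f′(3) = 17; w₁ = 3 − 0.05·17 = 2.15
Step 2: f′(2.15) = 5.5675; w₂ = 2.15 − 0.05·5.5675 = 1.871625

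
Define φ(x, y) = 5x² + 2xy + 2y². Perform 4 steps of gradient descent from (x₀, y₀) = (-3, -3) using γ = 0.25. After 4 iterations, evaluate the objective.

4103.7890625

∇φ = (10x + 2y, 2x + 4y)
Step 1: at (-3, -3), ∇φ = (-36, -18) → (-3, -3) − 0.25·(-36, -18) = (6, 1.5)
Step 2: at (6, 1.5), ∇φ = (63, 18) → (6, 1.5) − 0.25·(63, 18) = (-9.75, -3)
Step 3: at (-9.75, -3), ∇φ = (-103.5, -31.5) → (-9.75, -3) − 0.25·(-103.5, -31.5) = (16.125, 4.875)
Step 4: at (16.125, 4.875), ∇φ = (171, 51.75) → (16.125, 4.875) − 0.25·(171, 51.75) = (-26.625, -8.0625)
φ(-26.625, -8.0625) = 4103.7890625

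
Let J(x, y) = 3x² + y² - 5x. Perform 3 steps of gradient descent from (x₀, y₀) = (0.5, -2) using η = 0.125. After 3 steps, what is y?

∇J = (6x - 5, 2y)
(x₁, y₁) = (0.5, -2) − 0.125·(-2, -4) = (0.75, -1.5)
(x₂, y₂) = (0.75, -1.5) − 0.125·(-0.5, -3) = (0.8125, -1.125)
(x₃, y₃) = (0.8125, -1.125) − 0.125·(-0.125, -2.25) = (0.828125, -0.84375)
y = -0.84375

-0.84375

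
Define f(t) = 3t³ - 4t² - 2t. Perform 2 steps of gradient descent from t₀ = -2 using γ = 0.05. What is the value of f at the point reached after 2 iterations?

-11678.353271484375

f′(t) = 9t² - 8t - 2
t₁ = -2 − 0.05·50 = -4.5
t₂ = -4.5 − 0.05·216.25 = -15.3125
f(-15.3125) = -11678.353271484375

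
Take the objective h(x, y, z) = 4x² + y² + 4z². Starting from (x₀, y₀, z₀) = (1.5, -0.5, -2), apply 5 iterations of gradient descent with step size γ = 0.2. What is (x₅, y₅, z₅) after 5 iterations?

(-0.11664, -0.03888, 0.15552)

∇h = (8x, 2y, 8z)
Step 1: at (1.5, -0.5, -2), ∇h = (12, -1, -16) → (1.5, -0.5, -2) − 0.2·(12, -1, -16) = (-0.9, -0.3, 1.2)
Step 2: at (-0.9, -0.3, 1.2), ∇h = (-7.2, -0.6, 9.6) → (-0.9, -0.3, 1.2) − 0.2·(-7.2, -0.6, 9.6) = (0.54, -0.18, -0.72)
Step 3: at (0.54, -0.18, -0.72), ∇h = (4.32, -0.36, -5.76) → (0.54, -0.18, -0.72) − 0.2·(4.32, -0.36, -5.76) = (-0.324, -0.108, 0.432)
Step 4: at (-0.324, -0.108, 0.432), ∇h = (-2.592, -0.216, 3.456) → (-0.324, -0.108, 0.432) − 0.2·(-2.592, -0.216, 3.456) = (0.1944, -0.0648, -0.2592)
Step 5: at (0.1944, -0.0648, -0.2592), ∇h = (1.5552, -0.1296, -2.0736) → (0.1944, -0.0648, -0.2592) − 0.2·(1.5552, -0.1296, -2.0736) = (-0.11664, -0.03888, 0.15552)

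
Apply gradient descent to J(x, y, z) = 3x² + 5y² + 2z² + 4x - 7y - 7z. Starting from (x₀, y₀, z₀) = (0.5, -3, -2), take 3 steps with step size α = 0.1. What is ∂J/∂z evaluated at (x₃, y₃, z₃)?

∇J = (6x + 4, 10y - 7, 4z - 7)
Step 1: at (0.5, -3, -2), ∇J = (7, -37, -15) → (0.5, -3, -2) − 0.1·(7, -37, -15) = (-0.2, 0.7, -0.5)
Step 2: at (-0.2, 0.7, -0.5), ∇J = (2.8, 0, -9) → (-0.2, 0.7, -0.5) − 0.1·(2.8, 0, -9) = (-0.48, 0.7, 0.4)
Step 3: at (-0.48, 0.7, 0.4), ∇J = (1.12, 0, -5.4) → (-0.48, 0.7, 0.4) − 0.1·(1.12, 0, -5.4) = (-0.592, 0.7, 0.94)
∂J/∂z at (-0.592, 0.7, 0.94) = -3.24

-3.24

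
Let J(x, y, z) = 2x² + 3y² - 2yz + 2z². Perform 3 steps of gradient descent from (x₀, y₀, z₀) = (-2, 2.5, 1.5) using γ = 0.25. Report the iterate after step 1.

(0, -0.5, 1.25)

∇J = (4x, 6y - 2z, -2y + 4z)
(x₁, y₁, z₁) = (-2, 2.5, 1.5) − 0.25·(-8, 12, 1) = (0, -0.5, 1.25)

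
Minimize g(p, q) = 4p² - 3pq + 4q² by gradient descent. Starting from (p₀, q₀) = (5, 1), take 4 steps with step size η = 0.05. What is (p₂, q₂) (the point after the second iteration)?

∇g = (8p - 3q, -3p + 8q)
Step 1: at (5, 1), ∇g = (37, -7) → (5, 1) − 0.05·(37, -7) = (3.15, 1.35)
Step 2: at (3.15, 1.35), ∇g = (21.15, 1.35) → (3.15, 1.35) − 0.05·(21.15, 1.35) = (2.0925, 1.2825)

(2.0925, 1.2825)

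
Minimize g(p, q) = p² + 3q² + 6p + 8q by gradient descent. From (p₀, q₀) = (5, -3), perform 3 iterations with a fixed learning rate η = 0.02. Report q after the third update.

-2.46912

∇g = (2p + 6, 6q + 8)
(p₁, q₁) = (5, -3) − 0.02·(16, -10) = (4.68, -2.8)
(p₂, q₂) = (4.68, -2.8) − 0.02·(15.36, -8.8) = (4.3728, -2.624)
(p₃, q₃) = (4.3728, -2.624) − 0.02·(14.7456, -7.744) = (4.077888, -2.46912)
q = -2.46912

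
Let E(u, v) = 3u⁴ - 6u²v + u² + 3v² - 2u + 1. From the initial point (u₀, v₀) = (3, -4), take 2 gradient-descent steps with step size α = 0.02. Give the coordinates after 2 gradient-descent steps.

∇E = (12u³ - 12uv + 2u - 2, -6u² + 6v)
Step 1: at (3, -4), ∇E = (472, -78) → (3, -4) − 0.02·(472, -78) = (-6.44, -2.44)
Step 2: at (-6.44, -2.44), ∇E = (-3408.523008, -263.4816) → (-6.44, -2.44) − 0.02·(-3408.523008, -263.4816) = (61.73046016, 2.829632)

(61.73046016, 2.829632)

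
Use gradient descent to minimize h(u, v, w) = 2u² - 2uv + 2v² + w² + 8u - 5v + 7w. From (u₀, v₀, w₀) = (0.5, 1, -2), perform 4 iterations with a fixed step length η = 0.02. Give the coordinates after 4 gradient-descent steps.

∇h = (4u - 2v + 8, -2u + 4v - 5, 2w + 7)
(u₁, v₁, w₁) = (0.5, 1, -2) − 0.02·(8, -2, 3) = (0.34, 1.04, -2.06)
(u₂, v₂, w₂) = (0.34, 1.04, -2.06) − 0.02·(7.28, -1.52, 2.88) = (0.1944, 1.0704, -2.1176)
(u₃, v₃, w₃) = (0.1944, 1.0704, -2.1176) − 0.02·(6.6368, -1.1072, 2.7648) = (0.061664, 1.092544, -2.172896)
(u₄, v₄, w₄) = (0.061664, 1.092544, -2.172896) − 0.02·(6.061568, -0.753152, 2.654208) = (-0.05956736, 1.10760704, -2.22598016)

(-0.05956736, 1.10760704, -2.22598016)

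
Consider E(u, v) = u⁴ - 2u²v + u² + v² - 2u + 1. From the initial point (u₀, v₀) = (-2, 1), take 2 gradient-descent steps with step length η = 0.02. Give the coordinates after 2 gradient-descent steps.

(-1.20992, 1.1536)

∇E = (4u³ - 4uv + 2u - 2, -2u² + 2v)
Step 1: at (-2, 1), ∇E = (-30, -6) → (-2, 1) − 0.02·(-30, -6) = (-1.4, 1.12)
Step 2: at (-1.4, 1.12), ∇E = (-9.504, -1.68) → (-1.4, 1.12) − 0.02·(-9.504, -1.68) = (-1.20992, 1.1536)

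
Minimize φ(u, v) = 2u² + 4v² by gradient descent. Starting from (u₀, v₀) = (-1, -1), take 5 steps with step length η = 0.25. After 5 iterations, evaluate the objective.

4

∇φ = (4u, 8v)
(u₁, v₁) = (-1, -1) − 0.25·(-4, -8) = (0, 1)
(u₂, v₂) = (0, 1) − 0.25·(0, 8) = (0, -1)
(u₃, v₃) = (0, -1) − 0.25·(0, -8) = (0, 1)
(u₄, v₄) = (0, 1) − 0.25·(0, 8) = (0, -1)
(u₅, v₅) = (0, -1) − 0.25·(0, -8) = (0, 1)
φ(0, 1) = 4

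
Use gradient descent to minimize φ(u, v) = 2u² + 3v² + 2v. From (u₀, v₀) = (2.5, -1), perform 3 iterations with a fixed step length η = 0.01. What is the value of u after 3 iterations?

∇φ = (4u, 6v + 2)
(u₁, v₁) = (2.5, -1) − 0.01·(10, -4) = (2.4, -0.96)
(u₂, v₂) = (2.4, -0.96) − 0.01·(9.6, -3.76) = (2.304, -0.9224)
(u₃, v₃) = (2.304, -0.9224) − 0.01·(9.216, -3.5344) = (2.21184, -0.887056)
u = 2.21184

2.21184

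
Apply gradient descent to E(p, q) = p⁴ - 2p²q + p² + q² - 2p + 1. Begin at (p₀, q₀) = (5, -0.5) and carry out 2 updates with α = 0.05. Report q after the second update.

∇E = (4p³ - 4pq + 2p - 2, -2p² + 2q)
(p₁, q₁) = (5, -0.5) − 0.05·(518, -51) = (-20.9, 2.05)
(p₂, q₂) = (-20.9, 2.05) − 0.05·(-36389.736, -869.52) = (1798.5868, 45.526)
q = 45.526

45.526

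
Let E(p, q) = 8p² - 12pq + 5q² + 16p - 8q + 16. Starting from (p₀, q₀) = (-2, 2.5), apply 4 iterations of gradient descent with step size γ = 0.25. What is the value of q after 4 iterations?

1213.53125

∇E = (16p - 12q + 16, -12p + 10q - 8)
(p₁, q₁) = (-2, 2.5) − 0.25·(-46, 41) = (9.5, -7.75)
(p₂, q₂) = (9.5, -7.75) − 0.25·(261, -199.5) = (-55.75, 42.125)
(p₃, q₃) = (-55.75, 42.125) − 0.25·(-1381.5, 1082.25) = (289.625, -228.4375)
(p₄, q₄) = (289.625, -228.4375) − 0.25·(7391.25, -5767.875) = (-1558.1875, 1213.53125)
q = 1213.53125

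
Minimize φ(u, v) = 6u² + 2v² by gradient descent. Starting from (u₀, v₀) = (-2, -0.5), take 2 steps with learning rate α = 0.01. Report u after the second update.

∇φ = (12u, 4v)
(u₁, v₁) = (-2, -0.5) − 0.01·(-24, -2) = (-1.76, -0.48)
(u₂, v₂) = (-1.76, -0.48) − 0.01·(-21.12, -1.92) = (-1.5488, -0.4608)
u = -1.5488

-1.5488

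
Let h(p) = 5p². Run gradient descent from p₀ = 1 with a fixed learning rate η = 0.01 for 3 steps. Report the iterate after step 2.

h′(p) = 10p
Step 1: h′(1) = 10; p₁ = 1 − 0.01·10 = 0.9
Step 2: h′(0.9) = 9; p₂ = 0.9 − 0.01·9 = 0.81

0.81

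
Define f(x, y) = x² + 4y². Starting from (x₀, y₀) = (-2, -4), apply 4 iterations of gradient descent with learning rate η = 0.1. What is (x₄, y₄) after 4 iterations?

∇f = (2x, 8y)
(x₁, y₁) = (-2, -4) − 0.1·(-4, -32) = (-1.6, -0.8)
(x₂, y₂) = (-1.6, -0.8) − 0.1·(-3.2, -6.4) = (-1.28, -0.16)
(x₃, y₃) = (-1.28, -0.16) − 0.1·(-2.56, -1.28) = (-1.024, -0.032)
(x₄, y₄) = (-1.024, -0.032) − 0.1·(-2.048, -0.256) = (-0.8192, -0.0064)

(-0.8192, -0.0064)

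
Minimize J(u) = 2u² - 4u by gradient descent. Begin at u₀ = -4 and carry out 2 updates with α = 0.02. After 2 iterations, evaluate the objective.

J′(u) = 4u - 4
u₁ = -4 − 0.02·(-20) = -3.6
u₂ = -3.6 − 0.02·(-18.4) = -3.232
J(-3.232) = 33.819648

33.819648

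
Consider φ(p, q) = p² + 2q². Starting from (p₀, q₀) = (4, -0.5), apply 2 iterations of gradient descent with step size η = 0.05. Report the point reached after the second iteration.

∇φ = (2p, 4q)
Step 1: at (4, -0.5), ∇φ = (8, -2) → (4, -0.5) − 0.05·(8, -2) = (3.6, -0.4)
Step 2: at (3.6, -0.4), ∇φ = (7.2, -1.6) → (3.6, -0.4) − 0.05·(7.2, -1.6) = (3.24, -0.32)

(3.24, -0.32)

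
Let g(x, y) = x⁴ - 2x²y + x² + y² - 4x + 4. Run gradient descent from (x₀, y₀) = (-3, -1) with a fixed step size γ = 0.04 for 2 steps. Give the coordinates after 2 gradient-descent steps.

(0.40992, 0.2032)

∇g = (4x³ - 4xy + 2x - 4, -2x² + 2y)
(x₁, y₁) = (-3, -1) − 0.04·(-130, -20) = (2.2, -0.2)
(x₂, y₂) = (2.2, -0.2) − 0.04·(44.752, -10.08) = (0.40992, 0.2032)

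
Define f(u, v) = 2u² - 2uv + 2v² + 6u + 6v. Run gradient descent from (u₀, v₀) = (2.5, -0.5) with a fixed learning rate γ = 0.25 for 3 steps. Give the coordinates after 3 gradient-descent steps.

(-2.6875, -2.3125)

∇f = (4u - 2v + 6, -2u + 4v + 6)
Step 1: at (2.5, -0.5), ∇f = (17, -1) → (2.5, -0.5) − 0.25·(17, -1) = (-1.75, -0.25)
Step 2: at (-1.75, -0.25), ∇f = (-0.5, 8.5) → (-1.75, -0.25) − 0.25·(-0.5, 8.5) = (-1.625, -2.375)
Step 3: at (-1.625, -2.375), ∇f = (4.25, -0.25) → (-1.625, -2.375) − 0.25·(4.25, -0.25) = (-2.6875, -2.3125)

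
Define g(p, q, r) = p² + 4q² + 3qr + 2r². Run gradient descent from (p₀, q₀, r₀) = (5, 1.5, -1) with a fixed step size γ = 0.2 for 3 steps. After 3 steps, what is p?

∇g = (2p, 8q + 3r, 3q + 4r)
Step 1: at (5, 1.5, -1), ∇g = (10, 9, 0.5) → (5, 1.5, -1) − 0.2·(10, 9, 0.5) = (3, -0.3, -1.1)
Step 2: at (3, -0.3, -1.1), ∇g = (6, -5.7, -5.3) → (3, -0.3, -1.1) − 0.2·(6, -5.7, -5.3) = (1.8, 0.84, -0.04)
Step 3: at (1.8, 0.84, -0.04), ∇g = (3.6, 6.6, 2.36) → (1.8, 0.84, -0.04) − 0.2·(3.6, 6.6, 2.36) = (1.08, -0.48, -0.512)
p = 1.08

1.08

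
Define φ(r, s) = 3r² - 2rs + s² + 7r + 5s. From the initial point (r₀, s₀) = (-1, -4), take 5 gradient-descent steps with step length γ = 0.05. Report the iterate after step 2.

(-1.76, -3.95)

∇φ = (6r - 2s + 7, -2r + 2s + 5)
(r₁, s₁) = (-1, -4) − 0.05·(9, -1) = (-1.45, -3.95)
(r₂, s₂) = (-1.45, -3.95) − 0.05·(6.2, 0) = (-1.76, -3.95)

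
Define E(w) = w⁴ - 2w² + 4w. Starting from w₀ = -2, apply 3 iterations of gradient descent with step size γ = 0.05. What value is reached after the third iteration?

-1.2944

E′(w) = 4w³ - 4w + 4
Step 1: E′(-2) = -20; w₁ = -2 − 0.05·(-20) = -1
Step 2: E′(-1) = 4; w₂ = -1 − 0.05·4 = -1.2
Step 3: E′(-1.2) = 1.888; w₃ = -1.2 − 0.05·1.888 = -1.2944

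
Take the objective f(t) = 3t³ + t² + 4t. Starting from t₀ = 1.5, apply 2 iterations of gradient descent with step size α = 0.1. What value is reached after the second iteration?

f′(t) = 9t² + 2t + 4
Step 1: f′(1.5) = 27.25; t₁ = 1.5 − 0.1·27.25 = -1.225
Step 2: f′(-1.225) = 15.055625; t₂ = -1.225 − 0.1·15.055625 = -2.7305625

-2.7305625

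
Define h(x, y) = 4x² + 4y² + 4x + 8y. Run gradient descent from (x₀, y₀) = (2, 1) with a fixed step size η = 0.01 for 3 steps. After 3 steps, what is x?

∇h = (8x + 4, 8y + 8)
Step 1: at (2, 1), ∇h = (20, 16) → (2, 1) − 0.01·(20, 16) = (1.8, 0.84)
Step 2: at (1.8, 0.84), ∇h = (18.4, 14.72) → (1.8, 0.84) − 0.01·(18.4, 14.72) = (1.616, 0.6928)
Step 3: at (1.616, 0.6928), ∇h = (16.928, 13.5424) → (1.616, 0.6928) − 0.01·(16.928, 13.5424) = (1.44672, 0.557376)
x = 1.44672

1.44672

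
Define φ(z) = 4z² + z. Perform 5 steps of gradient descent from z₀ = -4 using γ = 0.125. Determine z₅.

φ′(z) = 8z + 1
Step 1: φ′(-4) = -31; z₁ = -4 − 0.125·(-31) = -0.125
Step 2: φ′(-0.125) = 0; z₂ = -0.125 − 0.125·0 = -0.125
Step 3: φ′(-0.125) = 0; z₃ = -0.125 − 0.125·0 = -0.125
Step 4: φ′(-0.125) = 0; z₄ = -0.125 − 0.125·0 = -0.125
Step 5: φ′(-0.125) = 0; z₅ = -0.125 − 0.125·0 = -0.125

-0.125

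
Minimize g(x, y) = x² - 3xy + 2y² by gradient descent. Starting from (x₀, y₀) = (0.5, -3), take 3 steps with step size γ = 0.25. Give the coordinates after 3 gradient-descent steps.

∇g = (2x - 3y, -3x + 4y)
(x₁, y₁) = (0.5, -3) − 0.25·(10, -13.5) = (-2, 0.375)
(x₂, y₂) = (-2, 0.375) − 0.25·(-5.125, 7.5) = (-0.71875, -1.5)
(x₃, y₃) = (-0.71875, -1.5) − 0.25·(3.0625, -3.84375) = (-1.484375, -0.5390625)

(-1.484375, -0.5390625)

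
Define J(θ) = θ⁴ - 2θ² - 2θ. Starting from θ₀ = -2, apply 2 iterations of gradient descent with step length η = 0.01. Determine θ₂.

J′(θ) = 4θ³ - 4θ - 2
θ₁ = -2 − 0.01·(-26) = -1.74
θ₂ = -1.74 − 0.01·(-16.112096) = -1.57887904

-1.57887904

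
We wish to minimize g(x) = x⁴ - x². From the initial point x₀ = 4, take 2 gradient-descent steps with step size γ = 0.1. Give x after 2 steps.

g′(x) = 4x³ - 2x
Step 1: g′(4) = 248; x₁ = 4 − 0.1·248 = -20.8
Step 2: g′(-20.8) = -35954.048; x₂ = -20.8 − 0.1·(-35954.048) = 3574.6048

3574.6048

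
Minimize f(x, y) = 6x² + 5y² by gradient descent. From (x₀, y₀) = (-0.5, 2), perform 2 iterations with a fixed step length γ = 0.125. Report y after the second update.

∇f = (12x, 10y)
Step 1: at (-0.5, 2), ∇f = (-6, 20) → (-0.5, 2) − 0.125·(-6, 20) = (0.25, -0.5)
Step 2: at (0.25, -0.5), ∇f = (3, -5) → (0.25, -0.5) − 0.125·(3, -5) = (-0.125, 0.125)
y = 0.125

0.125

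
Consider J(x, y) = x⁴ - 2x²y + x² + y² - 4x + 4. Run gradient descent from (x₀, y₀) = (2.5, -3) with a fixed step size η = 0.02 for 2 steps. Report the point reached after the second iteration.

∇J = (4x³ - 4xy + 2x - 4, -2x² + 2y)
(x₁, y₁) = (2.5, -3) − 0.02·(93.5, -18.5) = (0.63, -2.63)
(x₂, y₂) = (0.63, -2.63) − 0.02·(4.887788, -6.0538) = (0.53224424, -2.508924)

(0.53224424, -2.508924)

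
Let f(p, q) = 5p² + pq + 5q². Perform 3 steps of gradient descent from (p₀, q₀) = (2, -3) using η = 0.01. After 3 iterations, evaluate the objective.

∇f = (10p + q, p + 10q)
Step 1: at (2, -3), ∇f = (17, -28) → (2, -3) − 0.01·(17, -28) = (1.83, -2.72)
Step 2: at (1.83, -2.72), ∇f = (15.58, -25.37) → (1.83, -2.72) − 0.01·(15.58, -25.37) = (1.6742, -2.4663)
Step 3: at (1.6742, -2.4663), ∇f = (14.2757, -22.9888) → (1.6742, -2.4663) − 0.01·(14.2757, -22.9888) = (1.531443, -2.236412)
f(1.531443, -2.236412) = 33.309343977449

33.309343977449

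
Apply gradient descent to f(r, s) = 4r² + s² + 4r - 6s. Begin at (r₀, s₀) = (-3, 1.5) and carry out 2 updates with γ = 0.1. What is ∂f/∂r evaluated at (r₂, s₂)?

∇f = (8r + 4, 2s - 6)
Step 1: at (-3, 1.5), ∇f = (-20, -3) → (-3, 1.5) − 0.1·(-20, -3) = (-1, 1.8)
Step 2: at (-1, 1.8), ∇f = (-4, -2.4) → (-1, 1.8) − 0.1·(-4, -2.4) = (-0.6, 2.04)
∂f/∂r at (-0.6, 2.04) = -0.8

-0.8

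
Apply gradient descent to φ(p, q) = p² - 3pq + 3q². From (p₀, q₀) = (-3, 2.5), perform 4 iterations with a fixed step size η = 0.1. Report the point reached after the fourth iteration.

∇φ = (2p - 3q, -3p + 6q)
Step 1: at (-3, 2.5), ∇φ = (-13.5, 24) → (-3, 2.5) − 0.1·(-13.5, 24) = (-1.65, 0.1)
Step 2: at (-1.65, 0.1), ∇φ = (-3.6, 5.55) → (-1.65, 0.1) − 0.1·(-3.6, 5.55) = (-1.29, -0.455)
Step 3: at (-1.29, -0.455), ∇φ = (-1.215, 1.14) → (-1.29, -0.455) − 0.1·(-1.215, 1.14) = (-1.1685, -0.569)
Step 4: at (-1.1685, -0.569), ∇φ = (-0.63, 0.0915) → (-1.1685, -0.569) − 0.1·(-0.63, 0.0915) = (-1.1055, -0.57815)

(-1.1055, -0.57815)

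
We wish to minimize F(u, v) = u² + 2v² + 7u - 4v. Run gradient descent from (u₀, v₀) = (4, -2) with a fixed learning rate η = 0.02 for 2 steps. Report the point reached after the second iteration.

∇F = (2u + 7, 4v - 4)
Step 1: at (4, -2), ∇F = (15, -12) → (4, -2) − 0.02·(15, -12) = (3.7, -1.76)
Step 2: at (3.7, -1.76), ∇F = (14.4, -11.04) → (3.7, -1.76) − 0.02·(14.4, -11.04) = (3.412, -1.5392)

(3.412, -1.5392)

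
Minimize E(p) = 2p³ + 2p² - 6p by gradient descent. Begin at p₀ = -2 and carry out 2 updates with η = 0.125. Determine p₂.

E′(p) = 6p² + 4p - 6
p₁ = -2 − 0.125·10 = -3.25
p₂ = -3.25 − 0.125·44.375 = -8.796875

-8.796875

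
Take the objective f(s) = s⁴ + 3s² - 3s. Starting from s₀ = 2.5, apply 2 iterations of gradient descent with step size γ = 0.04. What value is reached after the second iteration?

-0.22710528

f′(s) = 4s³ + 6s - 3
Step 1: f′(2.5) = 74.5; s₁ = 2.5 − 0.04·74.5 = -0.48
Step 2: f′(-0.48) = -6.322368; s₂ = -0.48 − 0.04·(-6.322368) = -0.22710528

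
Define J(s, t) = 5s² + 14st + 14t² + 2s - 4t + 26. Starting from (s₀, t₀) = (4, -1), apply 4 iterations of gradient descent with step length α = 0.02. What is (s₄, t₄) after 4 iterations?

(2.68434944, -1.37644288)

∇J = (10s + 14t + 2, 14s + 28t - 4)
Step 1: at (4, -1), ∇J = (28, 24) → (4, -1) − 0.02·(28, 24) = (3.44, -1.48)
Step 2: at (3.44, -1.48), ∇J = (15.68, 2.72) → (3.44, -1.48) − 0.02·(15.68, 2.72) = (3.1264, -1.5344)
Step 3: at (3.1264, -1.5344), ∇J = (11.7824, -3.1936) → (3.1264, -1.5344) − 0.02·(11.7824, -3.1936) = (2.890752, -1.470528)
Step 4: at (2.890752, -1.470528), ∇J = (10.320128, -4.704256) → (2.890752, -1.470528) − 0.02·(10.320128, -4.704256) = (2.68434944, -1.37644288)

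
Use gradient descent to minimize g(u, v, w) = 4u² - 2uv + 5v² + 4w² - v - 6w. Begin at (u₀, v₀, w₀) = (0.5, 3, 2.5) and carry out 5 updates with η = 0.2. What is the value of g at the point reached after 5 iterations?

∇g = (8u - 2v, -2u + 10v - 1, 8w - 6)
Step 1: at (0.5, 3, 2.5), ∇g = (-2, 28, 14) → (0.5, 3, 2.5) − 0.2·(-2, 28, 14) = (0.9, -2.6, -0.3)
Step 2: at (0.9, -2.6, -0.3), ∇g = (12.4, -28.8, -8.4) → (0.9, -2.6, -0.3) − 0.2·(12.4, -28.8, -8.4) = (-1.58, 3.16, 1.38)
Step 3: at (-1.58, 3.16, 1.38), ∇g = (-18.96, 33.76, 5.04) → (-1.58, 3.16, 1.38) − 0.2·(-18.96, 33.76, 5.04) = (2.212, -3.592, 0.372)
Step 4: at (2.212, -3.592, 0.372), ∇g = (24.88, -41.344, -3.024) → (2.212, -3.592, 0.372) − 0.2·(24.88, -41.344, -3.024) = (-2.764, 4.6768, 0.9768)
Step 5: at (-2.764, 4.6768, 0.9768), ∇g = (-31.4656, 51.296, 1.8144) → (-2.764, 4.6768, 0.9768) − 0.2·(-31.4656, 51.296, 1.8144) = (3.52912, -5.5824, 0.61392)
g(3.52912, -5.5824, 0.61392) = 248.4430907392

248.4430907392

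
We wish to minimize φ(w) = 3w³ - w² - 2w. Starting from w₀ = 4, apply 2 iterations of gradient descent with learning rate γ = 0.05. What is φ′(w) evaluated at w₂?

φ′(w) = 9w² - 2w - 2
Step 1: φ′(4) = 134; w₁ = 4 − 0.05·134 = -2.7
Step 2: φ′(-2.7) = 69.01; w₂ = -2.7 − 0.05·69.01 = -6.1505
φ′(w) at (-6.1505) = 350.75885225

350.75885225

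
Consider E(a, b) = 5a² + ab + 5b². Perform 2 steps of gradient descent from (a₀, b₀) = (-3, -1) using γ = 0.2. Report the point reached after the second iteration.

(-3.52, -2.24)

∇E = (10a + b, a + 10b)
(a₁, b₁) = (-3, -1) − 0.2·(-31, -13) = (3.2, 1.6)
(a₂, b₂) = (3.2, 1.6) − 0.2·(33.6, 19.2) = (-3.52, -2.24)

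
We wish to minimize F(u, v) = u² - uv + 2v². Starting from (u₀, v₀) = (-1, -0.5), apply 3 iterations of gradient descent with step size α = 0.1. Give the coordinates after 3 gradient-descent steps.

(-0.6085, -0.267)

∇F = (2u - v, -u + 4v)
Step 1: at (-1, -0.5), ∇F = (-1.5, -1) → (-1, -0.5) − 0.1·(-1.5, -1) = (-0.85, -0.4)
Step 2: at (-0.85, -0.4), ∇F = (-1.3, -0.75) → (-0.85, -0.4) − 0.1·(-1.3, -0.75) = (-0.72, -0.325)
Step 3: at (-0.72, -0.325), ∇F = (-1.115, -0.58) → (-0.72, -0.325) − 0.1·(-1.115, -0.58) = (-0.6085, -0.267)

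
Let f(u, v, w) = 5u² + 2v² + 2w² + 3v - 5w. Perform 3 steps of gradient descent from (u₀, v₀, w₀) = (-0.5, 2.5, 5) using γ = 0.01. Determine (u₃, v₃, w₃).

∇f = (10u, 4v + 3, 4w - 5)
(u₁, v₁, w₁) = (-0.5, 2.5, 5) − 0.01·(-5, 13, 15) = (-0.45, 2.37, 4.85)
(u₂, v₂, w₂) = (-0.45, 2.37, 4.85) − 0.01·(-4.5, 12.48, 14.4) = (-0.405, 2.2452, 4.706)
(u₃, v₃, w₃) = (-0.405, 2.2452, 4.706) − 0.01·(-4.05, 11.9808, 13.824) = (-0.3645, 2.125392, 4.56776)

(-0.3645, 2.125392, 4.56776)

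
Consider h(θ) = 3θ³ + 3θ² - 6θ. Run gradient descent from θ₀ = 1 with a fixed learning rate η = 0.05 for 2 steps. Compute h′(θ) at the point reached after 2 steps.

h′(θ) = 9θ² + 6θ - 6
Step 1: h′(1) = 9; θ₁ = 1 − 0.05·9 = 0.55
Step 2: h′(0.55) = 0.0225; θ₂ = 0.55 − 0.05·0.0225 = 0.548875
h′(θ) at (0.548875) = 0.004623890625

0.004623890625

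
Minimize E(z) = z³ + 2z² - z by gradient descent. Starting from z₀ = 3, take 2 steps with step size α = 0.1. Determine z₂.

-0.572

E′(z) = 3z² + 4z - 1
Step 1: E′(3) = 38; z₁ = 3 − 0.1·38 = -0.8
Step 2: E′(-0.8) = -2.28; z₂ = -0.8 − 0.1·(-2.28) = -0.572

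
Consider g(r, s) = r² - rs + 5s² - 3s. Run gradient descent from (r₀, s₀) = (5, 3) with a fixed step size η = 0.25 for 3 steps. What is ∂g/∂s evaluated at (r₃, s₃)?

-74.515625

∇g = (2r - s, -r + 10s - 3)
(r₁, s₁) = (5, 3) − 0.25·(7, 22) = (3.25, -2.5)
(r₂, s₂) = (3.25, -2.5) − 0.25·(9, -31.25) = (1, 5.3125)
(r₃, s₃) = (1, 5.3125) − 0.25·(-3.3125, 49.125) = (1.828125, -6.96875)
∂g/∂s at (1.828125, -6.96875) = -74.515625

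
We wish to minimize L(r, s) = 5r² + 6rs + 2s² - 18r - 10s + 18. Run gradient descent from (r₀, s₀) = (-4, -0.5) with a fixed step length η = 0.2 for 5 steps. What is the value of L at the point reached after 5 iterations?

∇L = (10r + 6s - 18, 6r + 4s - 10)
(r₁, s₁) = (-4, -0.5) − 0.2·(-61, -36) = (8.2, 6.7)
(r₂, s₂) = (8.2, 6.7) − 0.2·(104.2, 66) = (-12.64, -6.5)
(r₃, s₃) = (-12.64, -6.5) − 0.2·(-183.4, -111.84) = (24.04, 15.868)
(r₄, s₄) = (24.04, 15.868) − 0.2·(317.608, 197.712) = (-39.4816, -23.6744)
(r₅, s₅) = (-39.4816, -23.6744) − 0.2·(-554.8624, -341.5872) = (71.49088, 44.64304)
L(71.49088, 44.64304) = 46974.8867096064

46974.8867096064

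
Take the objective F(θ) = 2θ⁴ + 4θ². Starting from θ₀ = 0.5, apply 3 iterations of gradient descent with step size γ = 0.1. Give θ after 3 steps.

F′(θ) = 8θ³ + 8θ
θ₁ = 0.5 − 0.1·5 = 0
θ₂ = 0 − 0.1·0 = 0
θ₃ = 0 − 0.1·0 = 0

0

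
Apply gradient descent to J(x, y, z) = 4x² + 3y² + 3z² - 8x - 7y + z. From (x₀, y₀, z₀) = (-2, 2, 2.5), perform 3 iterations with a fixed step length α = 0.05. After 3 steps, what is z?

0.748

∇J = (8x - 8, 6y - 7, 6z + 1)
(x₁, y₁, z₁) = (-2, 2, 2.5) − 0.05·(-24, 5, 16) = (-0.8, 1.75, 1.7)
(x₂, y₂, z₂) = (-0.8, 1.75, 1.7) − 0.05·(-14.4, 3.5, 11.2) = (-0.08, 1.575, 1.14)
(x₃, y₃, z₃) = (-0.08, 1.575, 1.14) − 0.05·(-8.64, 2.45, 7.84) = (0.352, 1.4525, 0.748)
z = 0.748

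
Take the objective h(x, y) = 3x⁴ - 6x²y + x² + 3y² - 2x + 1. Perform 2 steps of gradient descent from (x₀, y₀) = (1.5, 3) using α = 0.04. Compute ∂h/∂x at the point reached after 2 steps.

∇h = (12x³ - 12xy + 2x - 2, -6x² + 6y)
(x₁, y₁) = (1.5, 3) − 0.04·(-12.5, 4.5) = (2, 2.82)
(x₂, y₂) = (2, 2.82) − 0.04·(30.32, -7.08) = (0.7872, 3.1032)
∂h/∂x at (0.7872, 3.1032) = -23.885887053824

-23.885887053824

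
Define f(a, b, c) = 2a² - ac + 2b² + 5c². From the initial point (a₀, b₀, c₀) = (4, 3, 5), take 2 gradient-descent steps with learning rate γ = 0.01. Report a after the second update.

3.7798

∇f = (4a - c, 4b, -a + 10c)
(a₁, b₁, c₁) = (4, 3, 5) − 0.01·(11, 12, 46) = (3.89, 2.88, 4.54)
(a₂, b₂, c₂) = (3.89, 2.88, 4.54) − 0.01·(11.02, 11.52, 41.51) = (3.7798, 2.7648, 4.1249)
a = 3.7798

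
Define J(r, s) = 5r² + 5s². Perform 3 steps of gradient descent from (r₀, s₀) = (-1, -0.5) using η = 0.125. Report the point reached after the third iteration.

∇J = (10r, 10s)
Step 1: at (-1, -0.5), ∇J = (-10, -5) → (-1, -0.5) − 0.125·(-10, -5) = (0.25, 0.125)
Step 2: at (0.25, 0.125), ∇J = (2.5, 1.25) → (0.25, 0.125) − 0.125·(2.5, 1.25) = (-0.0625, -0.03125)
Step 3: at (-0.0625, -0.03125), ∇J = (-0.625, -0.3125) → (-0.0625, -0.03125) − 0.125·(-0.625, -0.3125) = (0.015625, 0.0078125)

(0.015625, 0.0078125)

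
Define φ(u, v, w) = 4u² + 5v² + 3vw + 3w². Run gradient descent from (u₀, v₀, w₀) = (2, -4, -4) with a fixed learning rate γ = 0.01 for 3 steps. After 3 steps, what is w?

∇φ = (8u, 10v + 3w, 3v + 6w)
Step 1: at (2, -4, -4), ∇φ = (16, -52, -36) → (2, -4, -4) − 0.01·(16, -52, -36) = (1.84, -3.48, -3.64)
Step 2: at (1.84, -3.48, -3.64), ∇φ = (14.72, -45.72, -32.28) → (1.84, -3.48, -3.64) − 0.01·(14.72, -45.72, -32.28) = (1.6928, -3.0228, -3.3172)
Step 3: at (1.6928, -3.0228, -3.3172), ∇φ = (13.5424, -40.1796, -28.9716) → (1.6928, -3.0228, -3.3172) − 0.01·(13.5424, -40.1796, -28.9716) = (1.557376, -2.621004, -3.027484)
w = -3.027484

-3.027484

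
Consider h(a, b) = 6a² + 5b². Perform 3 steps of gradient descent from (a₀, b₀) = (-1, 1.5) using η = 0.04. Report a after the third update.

-0.140608

∇h = (12a, 10b)
(a₁, b₁) = (-1, 1.5) − 0.04·(-12, 15) = (-0.52, 0.9)
(a₂, b₂) = (-0.52, 0.9) − 0.04·(-6.24, 9) = (-0.2704, 0.54)
(a₃, b₃) = (-0.2704, 0.54) − 0.04·(-3.2448, 5.4) = (-0.140608, 0.324)
a = -0.140608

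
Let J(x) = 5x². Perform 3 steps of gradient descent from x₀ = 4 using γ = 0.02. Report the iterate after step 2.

2.56

J′(x) = 10x
x₁ = 4 − 0.02·40 = 3.2
x₂ = 3.2 − 0.02·32 = 2.56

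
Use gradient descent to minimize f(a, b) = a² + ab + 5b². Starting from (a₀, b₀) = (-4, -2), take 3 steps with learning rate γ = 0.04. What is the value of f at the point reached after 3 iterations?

∇f = (2a + b, a + 10b)
(a₁, b₁) = (-4, -2) − 0.04·(-10, -24) = (-3.6, -1.04)
(a₂, b₂) = (-3.6, -1.04) − 0.04·(-8.24, -14) = (-3.2704, -0.48)
(a₃, b₃) = (-3.2704, -0.48) − 0.04·(-7.0208, -8.0704) = (-2.989568, -0.157184)
f(-2.989568, -0.157184) = 9.530963132416

9.530963132416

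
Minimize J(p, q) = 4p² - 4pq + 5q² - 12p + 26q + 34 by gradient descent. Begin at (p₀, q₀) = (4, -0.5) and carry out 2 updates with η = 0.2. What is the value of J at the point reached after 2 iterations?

24.4516

∇J = (8p - 4q - 12, -4p + 10q + 26)
Step 1: at (4, -0.5), ∇J = (22, 5) → (4, -0.5) − 0.2·(22, 5) = (-0.4, -1.5)
Step 2: at (-0.4, -1.5), ∇J = (-9.2, 12.6) → (-0.4, -1.5) − 0.2·(-9.2, 12.6) = (1.44, -4.02)
J(1.44, -4.02) = 24.4516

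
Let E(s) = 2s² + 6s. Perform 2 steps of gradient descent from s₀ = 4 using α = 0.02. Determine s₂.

3.1552

E′(s) = 4s + 6
Step 1: E′(4) = 22; s₁ = 4 − 0.02·22 = 3.56
Step 2: E′(3.56) = 20.24; s₂ = 3.56 − 0.02·20.24 = 3.1552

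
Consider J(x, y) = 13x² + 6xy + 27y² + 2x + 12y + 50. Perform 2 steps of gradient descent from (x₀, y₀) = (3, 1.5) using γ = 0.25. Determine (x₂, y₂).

∇J = (26x + 6y + 2, 6x + 54y + 12)
(x₁, y₁) = (3, 1.5) − 0.25·(89, 111) = (-19.25, -26.25)
(x₂, y₂) = (-19.25, -26.25) − 0.25·(-656, -1521) = (144.75, 354)

(144.75, 354)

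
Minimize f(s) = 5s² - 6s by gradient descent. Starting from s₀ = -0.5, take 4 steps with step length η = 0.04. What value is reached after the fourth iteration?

0.45744

f′(s) = 10s - 6
s₁ = -0.5 − 0.04·(-11) = -0.06
s₂ = -0.06 − 0.04·(-6.6) = 0.204
s₃ = 0.204 − 0.04·(-3.96) = 0.3624
s₄ = 0.3624 − 0.04·(-2.376) = 0.45744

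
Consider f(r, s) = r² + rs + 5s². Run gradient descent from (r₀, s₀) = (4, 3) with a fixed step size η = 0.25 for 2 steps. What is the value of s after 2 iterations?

7.9375

∇f = (2r + s, r + 10s)
(r₁, s₁) = (4, 3) − 0.25·(11, 34) = (1.25, -5.5)
(r₂, s₂) = (1.25, -5.5) − 0.25·(-3, -53.75) = (2, 7.9375)
s = 7.9375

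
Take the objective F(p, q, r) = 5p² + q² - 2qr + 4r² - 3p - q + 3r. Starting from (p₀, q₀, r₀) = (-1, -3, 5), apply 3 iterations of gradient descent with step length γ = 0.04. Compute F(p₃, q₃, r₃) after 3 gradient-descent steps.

12.861481762816

∇F = (10p - 3, 2q - 2r - 1, -2q + 8r + 3)
Step 1: at (-1, -3, 5), ∇F = (-13, -17, 49) → (-1, -3, 5) − 0.04·(-13, -17, 49) = (-0.48, -2.32, 3.04)
Step 2: at (-0.48, -2.32, 3.04), ∇F = (-7.8, -11.72, 31.96) → (-0.48, -2.32, 3.04) − 0.04·(-7.8, -11.72, 31.96) = (-0.168, -1.8512, 1.7616)
Step 3: at (-0.168, -1.8512, 1.7616), ∇F = (-4.68, -8.2256, 20.7952) → (-0.168, -1.8512, 1.7616) − 0.04·(-4.68, -8.2256, 20.7952) = (0.0192, -1.522176, 0.929792)
F(0.0192, -1.522176, 0.929792) = 12.861481762816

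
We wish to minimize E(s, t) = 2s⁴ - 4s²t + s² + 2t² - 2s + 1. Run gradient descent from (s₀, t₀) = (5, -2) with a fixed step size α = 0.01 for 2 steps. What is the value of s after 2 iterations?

10.95416576

∇E = (8s³ - 8st + 2s - 2, -4s² + 4t)
Step 1: at (5, -2), ∇E = (1088, -108) → (5, -2) − 0.01·(1088, -108) = (-5.88, -0.92)
Step 2: at (-5.88, -0.92), ∇E = (-1683.416576, -141.9776) → (-5.88, -0.92) − 0.01·(-1683.416576, -141.9776) = (10.95416576, 0.499776)
s = 10.95416576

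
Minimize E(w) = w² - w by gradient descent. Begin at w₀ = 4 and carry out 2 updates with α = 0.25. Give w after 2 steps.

E′(w) = 2w - 1
w₁ = 4 − 0.25·7 = 2.25
w₂ = 2.25 − 0.25·3.5 = 1.375

1.375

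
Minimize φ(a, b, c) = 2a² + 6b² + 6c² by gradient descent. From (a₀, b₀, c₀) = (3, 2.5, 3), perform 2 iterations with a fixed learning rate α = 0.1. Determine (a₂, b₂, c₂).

(1.08, 0.1, 0.12)

∇φ = (4a, 12b, 12c)
Step 1: at (3, 2.5, 3), ∇φ = (12, 30, 36) → (3, 2.5, 3) − 0.1·(12, 30, 36) = (1.8, -0.5, -0.6)
Step 2: at (1.8, -0.5, -0.6), ∇φ = (7.2, -6, -7.2) → (1.8, -0.5, -0.6) − 0.1·(7.2, -6, -7.2) = (1.08, 0.1, 0.12)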